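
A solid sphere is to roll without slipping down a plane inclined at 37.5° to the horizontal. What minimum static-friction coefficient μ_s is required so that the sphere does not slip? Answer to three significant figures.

μ_min ≈ 0.219

For this body I = (2/5)MR², i.e. k = I/(MR²) = 0.4.
Newton's second law down the slope: Mg sinθ − f = Ma. The torque equation fR = Iα (with α = a/R) gives f = kMa.
These give a = g sinθ/(1+k) and the required friction f = kMg sinθ/(1+k).
With N = Mg cosθ, the no-slip condition f ≤ μN gives μ_min = f/N = k tanθ/(1+k).
μ_min = 0.4 × tan37.5° / 1.4 ≈ 0.219.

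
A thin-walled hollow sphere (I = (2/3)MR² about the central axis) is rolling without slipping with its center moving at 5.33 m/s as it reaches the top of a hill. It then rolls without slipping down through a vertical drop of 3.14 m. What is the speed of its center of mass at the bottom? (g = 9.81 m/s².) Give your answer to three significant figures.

v ≈ 8.09 m/s

The moment of inertia is (2/3)MR², giving k ≡ I/(MR²) = 2/3.
The rolling condition ω = v/R makes the rotational term ½I(v/R)² = ½kMv², so KE_total = ½(1+k)Mv² = (5/6)Mv².
Conserving energy between top and bottom: (5/6)Mv² = (5/6)Mv₀² + Mgh, hence v² = v₀² + 2gh/(1+k).
v = √(5.33² + 2×9.81×3.14/1.667) = √65.37 ≈ 8.09 m/s.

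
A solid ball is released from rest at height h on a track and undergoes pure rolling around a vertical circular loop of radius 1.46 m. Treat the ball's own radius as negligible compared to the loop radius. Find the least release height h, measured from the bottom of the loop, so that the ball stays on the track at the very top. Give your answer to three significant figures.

h_min ≈ 3.94 m

Here I = (2/5)MR², so the shape factor k = I/(MR²) = 0.4.
At the top of the loop, the minimum-contact condition is Mg = Mv_top²/r, so v_top² = gr.
With ω = v/R, the kinetic energy at speed v is ½(1+k)Mv² = (7/10)Mv².
Energy conservation from release (height h) to the top (height 2r): Mgh = Mg(2r) + (7/10)M·gr.
Thus h_min = 2r + (1+k)r/2 = r(2 + 1.4/2) = 1.46 × 2.7 ≈ 3.94 m.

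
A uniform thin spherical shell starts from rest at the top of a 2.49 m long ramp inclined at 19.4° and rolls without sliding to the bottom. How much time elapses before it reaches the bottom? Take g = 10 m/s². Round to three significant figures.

With I = (2/3)MR², the ratio k = I/(MR²) is 2/3.
Translational: Mg sinθ − f = Ma. Rotational about the CM: fR = Iα = kMRa, so f = kMa.
Hence a = g sinθ/(1+k) = 10×sin19.4°/1.667 = 1.993 m/s².
Starting from rest, L = ½at², so t = √(2L/a) = √(2×2.49/1.993) ≈ 1.58 s.

t ≈ 1.58 s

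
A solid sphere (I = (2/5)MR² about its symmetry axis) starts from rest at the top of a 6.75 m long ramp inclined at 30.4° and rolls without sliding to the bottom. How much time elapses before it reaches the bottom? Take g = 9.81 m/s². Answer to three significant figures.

With I = (2/5)MR², the ratio k = I/(MR²) is 0.4.
Translational: Mg sinθ − f = Ma. Rotational about the CM: fR = Iα = kMRa, so f = kMa.
Hence a = g sinθ/(1+k) = 9.81×sin30.4°/1.4 = 3.546 m/s².
Starting from rest, L = ½at², so t = √(2L/a) = √(2×6.75/3.546) ≈ 1.95 s.

t ≈ 1.95 s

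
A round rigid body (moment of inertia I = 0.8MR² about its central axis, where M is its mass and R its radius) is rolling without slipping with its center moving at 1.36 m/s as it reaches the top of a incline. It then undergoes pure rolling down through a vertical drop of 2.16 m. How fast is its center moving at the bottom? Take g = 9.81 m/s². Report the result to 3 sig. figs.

v ≈ 5.04 m/s

The moment of inertia is 0.8MR², giving k ≡ I/(MR²) = 0.8.
The rolling condition ω = v/R makes the rotational term ½I(v/R)² = ½kMv², so KE_total = ½(1+k)Mv² = (9/10)Mv².
Energy conservation: (9/10)Mv₀² + Mgh = (9/10)Mv², so v² = v₀² + 2gh/(1+k).
v = √(1.36² + 2×9.81×2.16/1.8) = √25.39 ≈ 5.04 m/s.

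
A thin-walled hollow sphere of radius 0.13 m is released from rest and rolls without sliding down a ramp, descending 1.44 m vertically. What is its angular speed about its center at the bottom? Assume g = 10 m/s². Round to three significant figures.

ω ≈ 32.0 rad/s

With I = (2/3)MR², the ratio k = I/(MR²) is 2/3.
Rolling without slipping gives ω = v/R, so the total kinetic energy is ½Mv² + ½Iω² = ½(1+k)Mv² = (5/6)Mv².
Energy conservation Mgh = ½(1+k)Mv² gives v = √(2gh/(1+k)) = √(2 × 10 × 1.44 / 1.667) = 4.157 m/s.
The angular speed follows from ω = v/R = 4.157/0.13 ≈ 32.0 rad/s.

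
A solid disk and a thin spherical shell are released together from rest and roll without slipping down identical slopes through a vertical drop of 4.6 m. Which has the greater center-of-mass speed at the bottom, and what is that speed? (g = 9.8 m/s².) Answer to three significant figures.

For rolling without slipping, Mgh = ½(1+k)Mv² where k = I/(MR²), so v = √(2gh/(1+k)).
Solid disk: k = 0.5, giving v = √(2×9.8×4.6/1.5) = 7.753 m/s.
Thin spherical shell: k = 2/3, giving v = √(2×9.8×4.6/1.667) = 7.355 m/s.
The smaller k wins: the solid disk, at ≈ 7.75 m/s.

the solid disk, at v ≈ 7.75 m/s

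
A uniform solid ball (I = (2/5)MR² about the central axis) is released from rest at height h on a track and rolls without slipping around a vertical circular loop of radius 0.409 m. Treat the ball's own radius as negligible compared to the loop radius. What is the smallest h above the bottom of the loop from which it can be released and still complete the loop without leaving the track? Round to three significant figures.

With I = (2/5)MR², the ratio k = I/(MR²) is 0.4.
At the top of the loop, the minimum-contact condition is Mg = Mv_top²/r, so v_top² = gr.
With ω = v/R, the kinetic energy at speed v is ½(1+k)Mv² = (7/10)Mv².
Energy conservation from release (height h) to the top (height 2r): Mgh = Mg(2r) + (7/10)M·gr.
Thus h_min = 2r + (1+k)r/2 = r(2 + 1.4/2) = 0.409 × 2.7 ≈ 1.10 m.

h_min ≈ 1.10 m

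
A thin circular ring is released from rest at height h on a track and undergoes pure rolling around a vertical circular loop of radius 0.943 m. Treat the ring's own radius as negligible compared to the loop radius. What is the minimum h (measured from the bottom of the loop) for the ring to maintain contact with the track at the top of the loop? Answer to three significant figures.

h_min ≈ 2.83 m

With I = MR², the ratio k = I/(MR²) is 1.
At the top, contact is just lost when gravity alone supplies the centripetal force: Mg = Mv_top²/r, i.e. v_top² = gr.
With ω = v/R, the kinetic energy at speed v is ½(1+k)Mv² = Mv².
Energy conservation from release (height h) to the top (height 2r): Mgh = Mg(2r) + M·gr.
Thus h_min = 2r + (1+k)r/2 = r(2 + 2/2) = 0.943 × 3 ≈ 2.83 m.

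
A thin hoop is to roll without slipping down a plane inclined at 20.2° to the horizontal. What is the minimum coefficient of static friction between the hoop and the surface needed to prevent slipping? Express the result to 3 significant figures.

μ_min ≈ 0.184

With I = MR², the ratio k = I/(MR²) is 1.
Translational: Mg sinθ − f = Ma. Rotational about the CM: fR = Iα = kMRa, so f = kMa.
These give a = g sinθ/(1+k) and the required friction f = kMg sinθ/(1+k).
The normal force is N = Mg cosθ, so μ_min = f/N = k tanθ/(1+k).
μ_min = 1 × tan20.2° / 2 ≈ 0.184.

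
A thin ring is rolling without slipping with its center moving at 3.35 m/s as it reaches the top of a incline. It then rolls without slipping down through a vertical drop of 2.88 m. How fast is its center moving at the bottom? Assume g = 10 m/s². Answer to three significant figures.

The moment of inertia is MR², giving k ≡ I/(MR²) = 1.
The rolling condition ω = v/R makes the rotational term ½I(v/R)² = ½kMv², so KE_total = ½(1+k)Mv² = Mv².
Conserving energy between top and bottom: Mv² = Mv₀² + Mgh, hence v² = v₀² + 2gh/(1+k).
v = √(3.35² + 2×10×2.88/2) = √40.02 ≈ 6.33 m/s.

v ≈ 6.33 m/s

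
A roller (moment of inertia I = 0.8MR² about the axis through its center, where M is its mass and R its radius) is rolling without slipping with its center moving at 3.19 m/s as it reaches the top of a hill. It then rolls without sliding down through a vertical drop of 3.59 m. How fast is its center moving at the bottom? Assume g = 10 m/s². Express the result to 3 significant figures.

The moment of inertia is 0.8MR², giving k ≡ I/(MR²) = 0.8.
Pure rolling means v = ωR; then KE = ½Mv² + ½I(v/R)² = ½(1+k)Mv² = (9/10)Mv².
Conserving energy between top and bottom: (9/10)Mv² = (9/10)Mv₀² + Mgh, hence v² = v₀² + 2gh/(1+k).
v = √(3.19² + 2×10×3.59/1.8) = √50.06 ≈ 7.08 m/s.

v ≈ 7.08 m/s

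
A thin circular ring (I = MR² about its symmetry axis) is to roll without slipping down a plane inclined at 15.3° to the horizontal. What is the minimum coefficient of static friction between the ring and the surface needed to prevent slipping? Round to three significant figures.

μ_min ≈ 0.137

For this body I = MR², i.e. k = I/(MR²) = 1.
Translational: Mg sinθ − f = Ma. Rotational about the CM: fR = Iα = kMRa, so f = kMa.
These give a = g sinθ/(1+k) and the required friction f = kMg sinθ/(1+k).
With N = Mg cosθ, the no-slip condition f ≤ μN gives μ_min = f/N = k tanθ/(1+k).
μ_min = 1 × tan15.3° / 2 ≈ 0.137.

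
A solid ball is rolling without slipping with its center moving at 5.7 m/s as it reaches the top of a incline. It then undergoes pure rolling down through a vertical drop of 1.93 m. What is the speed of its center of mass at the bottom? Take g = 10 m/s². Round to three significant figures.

v ≈ 7.75 m/s

Here I = (2/5)MR², so the shape factor k = I/(MR²) = 0.4.
Rolling without slipping gives ω = v/R, so the total kinetic energy is ½Mv² + ½Iω² = ½(1+k)Mv² = (7/10)Mv².
Conserving energy between top and bottom: (7/10)Mv² = (7/10)Mv₀² + Mgh, hence v² = v₀² + 2gh/(1+k).
v = √(5.7² + 2×10×1.93/1.4) = √60.06 ≈ 7.75 m/s.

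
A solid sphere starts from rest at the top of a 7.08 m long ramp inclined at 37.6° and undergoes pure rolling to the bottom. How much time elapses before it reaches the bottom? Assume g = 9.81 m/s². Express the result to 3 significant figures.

Here I = (2/5)MR², so the shape factor k = I/(MR²) = 0.4.
Translational: Mg sinθ − f = Ma. Rotational about the CM: fR = Iα = kMRa, so f = kMa.
Hence a = g sinθ/(1+k) = 9.81×sin37.6°/1.4 = 4.275 m/s².
Starting from rest, L = ½at², so t = √(2L/a) = √(2×7.08/4.275) ≈ 1.82 s.

t ≈ 1.82 s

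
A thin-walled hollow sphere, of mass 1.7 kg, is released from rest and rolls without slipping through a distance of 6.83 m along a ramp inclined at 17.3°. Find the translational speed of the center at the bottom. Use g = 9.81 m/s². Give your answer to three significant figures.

The moment of inertia is (2/3)MR², giving k ≡ I/(MR²) = 2/3.
Rolling without slipping gives ω = v/R, so the total kinetic energy is ½Mv² + ½Iω² = ½(1+k)Mv² = (5/6)Mv².
The vertical drop is h = L sinθ = 6.83 × sin17.3° = 2.031 m.
Setting Mgh = (5/6)Mv² gives v = √(2gh/(1+k)) = √(2·9.81·2.031/1.667) ≈ 4.89 m/s.

v ≈ 4.89 m/s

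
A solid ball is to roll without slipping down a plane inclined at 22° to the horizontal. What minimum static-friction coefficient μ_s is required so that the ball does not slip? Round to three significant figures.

For this body I = (2/5)MR², i.e. k = I/(MR²) = 0.4.
Along the incline Mg sinθ − f = Ma, and torque about the center fR = Iα = kMR²(a/R) gives f = kMa.
These give a = g sinθ/(1+k) and the required friction f = kMg sinθ/(1+k).
With N = Mg cosθ, the no-slip condition f ≤ μN gives μ_min = f/N = k tanθ/(1+k).
μ_min = 0.4 × tan22° / 1.4 ≈ 0.115.

μ_min ≈ 0.115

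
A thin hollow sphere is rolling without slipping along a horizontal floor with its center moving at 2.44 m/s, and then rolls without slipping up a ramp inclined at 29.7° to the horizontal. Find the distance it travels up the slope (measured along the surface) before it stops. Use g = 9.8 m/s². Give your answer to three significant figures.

d ≈ 1.02 m

Here I = (2/3)MR², so the shape factor k = I/(MR²) = 2/3.
Pure rolling means v = ωR; then KE = ½Mv² + ½I(v/R)² = ½(1+k)Mv² = (5/6)Mv².
Setting this equal to Mgh gives the vertical rise h = (1+k)v₀²/(2g) = 1.667×2.44²/(2×9.8) = 0.5063 m.
Along the incline, d = h/sinθ = 0.5063/sin29.7° ≈ 1.02 m.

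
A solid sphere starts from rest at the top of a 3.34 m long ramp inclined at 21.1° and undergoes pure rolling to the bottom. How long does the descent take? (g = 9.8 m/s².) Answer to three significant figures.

t ≈ 1.63 s

Here I = (2/5)MR², so the shape factor k = I/(MR²) = 0.4.
Translational: Mg sinθ − f = Ma. Rotational about the CM: fR = Iα = kMRa, so f = kMa.
Hence a = g sinθ/(1+k) = 9.8×sin21.1°/1.4 = 2.52 m/s².
Starting from rest, L = ½at², so t = √(2L/a) = √(2×3.34/2.52) ≈ 1.63 s.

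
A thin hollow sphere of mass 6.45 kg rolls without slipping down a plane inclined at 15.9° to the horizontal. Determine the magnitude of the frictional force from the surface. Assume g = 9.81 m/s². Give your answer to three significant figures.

Here I = (2/3)MR², so the shape factor k = I/(MR²) = 2/3.
Newton's second law down the slope: Mg sinθ − f = Ma. The torque equation fR = Iα (with α = a/R) gives f = kMa.
Combining, a = g sinθ/(1+k) and f = kMa = kMg sinθ/(1+k).
f = (2/3) × 6.45 × 9.81 × sin15.9° / 1.667 ≈ 6.93 N.

f ≈ 6.93 N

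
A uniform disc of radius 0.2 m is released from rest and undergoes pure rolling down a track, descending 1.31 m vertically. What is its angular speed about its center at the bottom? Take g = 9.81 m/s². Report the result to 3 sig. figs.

ω ≈ 20.7 rad/s

The moment of inertia is (1/2)MR², giving k ≡ I/(MR²) = 0.5.
Since it rolls without slipping, ω = v/R and KE = ½Mv² + ½Iω² = ½(1+k)Mv² = (3/4)Mv².
Energy conservation Mgh = ½(1+k)Mv² gives v = √(2gh/(1+k)) = √(2 × 9.81 × 1.31 / 1.5) = 4.139 m/s.
The angular speed follows from ω = v/R = 4.139/0.2 ≈ 20.7 rad/s.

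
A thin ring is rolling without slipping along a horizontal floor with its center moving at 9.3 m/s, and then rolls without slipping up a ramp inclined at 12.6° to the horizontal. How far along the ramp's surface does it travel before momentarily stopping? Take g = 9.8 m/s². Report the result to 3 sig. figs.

d ≈ 40.5 m

With I = MR², the ratio k = I/(MR²) is 1.
The rolling condition ω = v/R makes the rotational term ½I(v/R)² = ½kMv², so KE_total = ½(1+k)Mv² = Mv².
Setting this equal to Mgh gives the vertical rise h = (1+k)v₀²/(2g) = 2×9.3²/(2×9.8) = 8.826 m.
The distance along the slope is d = h/sinθ = 8.826/sin12.6° ≈ 40.5 m.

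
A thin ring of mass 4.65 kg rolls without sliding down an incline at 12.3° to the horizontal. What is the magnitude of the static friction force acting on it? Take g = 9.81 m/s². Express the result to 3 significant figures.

For this body I = MR², i.e. k = I/(MR²) = 1.
Along the incline Mg sinθ − f = Ma, and torque about the center fR = Iα = kMR²(a/R) gives f = kMa.
Combining, a = g sinθ/(1+k) and f = kMa = kMg sinθ/(1+k).
f = 1 × 4.65 × 9.81 × sin12.3° / 2 ≈ 4.86 N.

f ≈ 4.86 N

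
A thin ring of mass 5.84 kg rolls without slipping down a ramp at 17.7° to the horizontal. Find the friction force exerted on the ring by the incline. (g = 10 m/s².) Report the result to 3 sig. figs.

Here I = MR², so the shape factor k = I/(MR²) = 1.
Along the incline Mg sinθ − f = Ma, and torque about the center fR = Iα = kMR²(a/R) gives f = kMa.
Combining, a = g sinθ/(1+k) and f = kMa = kMg sinθ/(1+k).
f = 1 × 5.84 × 10 × sin17.7° / 2 ≈ 8.88 N.

f ≈ 8.88 N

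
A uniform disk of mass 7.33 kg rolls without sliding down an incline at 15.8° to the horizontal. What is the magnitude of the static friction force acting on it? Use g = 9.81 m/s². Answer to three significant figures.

f ≈ 6.53 N

For this body I = (1/2)MR², i.e. k = I/(MR²) = 0.5.
Newton's second law down the slope: Mg sinθ − f = Ma. The torque equation fR = Iα (with α = a/R) gives f = kMa.
Combining, a = g sinθ/(1+k) and f = kMa = kMg sinθ/(1+k).
f = 0.5 × 7.33 × 9.81 × sin15.8° / 1.5 ≈ 6.53 N.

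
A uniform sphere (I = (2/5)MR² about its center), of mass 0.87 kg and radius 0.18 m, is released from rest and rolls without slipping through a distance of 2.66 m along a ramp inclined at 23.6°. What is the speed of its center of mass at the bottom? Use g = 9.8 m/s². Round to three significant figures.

v ≈ 3.86 m/s

For this body I = (2/5)MR², i.e. k = I/(MR²) = 0.4.
The rolling condition ω = v/R makes the rotational term ½I(v/R)² = ½kMv², so KE_total = ½(1+k)Mv² = (7/10)Mv².
The vertical drop is h = L sinθ = 2.66 × sin23.6° = 1.065 m.
Energy conservation: Mgh = (7/10)Mv², so v = √(2gh/(1+k)) = √(2 × 9.8 × 1.065 / 1.4) ≈ 3.86 m/s.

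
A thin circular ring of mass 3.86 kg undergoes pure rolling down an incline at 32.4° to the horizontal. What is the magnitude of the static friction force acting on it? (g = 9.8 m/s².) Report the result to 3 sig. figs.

With I = MR², the ratio k = I/(MR²) is 1.
Newton's second law down the slope: Mg sinθ − f = Ma. The torque equation fR = Iα (with α = a/R) gives f = kMa.
Combining, a = g sinθ/(1+k) and f = kMa = kMg sinθ/(1+k).
f = 1 × 3.86 × 9.8 × sin32.4° / 2 ≈ 10.1 N.

f ≈ 10.1 N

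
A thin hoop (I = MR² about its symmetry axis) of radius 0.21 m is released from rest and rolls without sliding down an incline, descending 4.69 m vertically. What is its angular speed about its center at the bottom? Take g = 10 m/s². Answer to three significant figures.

ω ≈ 32.6 rad/s

Here I = MR², so the shape factor k = I/(MR²) = 1.
Pure rolling means v = ωR; then KE = ½Mv² + ½I(v/R)² = ½(1+k)Mv² = Mv².
Energy conservation Mgh = ½(1+k)Mv² gives v = √(2gh/(1+k)) = √(2 × 10 × 4.69 / 2) = 6.848 m/s.
The angular speed follows from ω = v/R = 6.848/0.21 ≈ 32.6 rad/s.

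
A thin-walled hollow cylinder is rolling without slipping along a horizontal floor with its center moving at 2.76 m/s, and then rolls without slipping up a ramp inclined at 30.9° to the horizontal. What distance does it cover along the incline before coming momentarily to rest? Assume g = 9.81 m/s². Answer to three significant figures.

For this body I = MR², i.e. k = I/(MR²) = 1.
Since it rolls without slipping, ω = v/R and KE = ½Mv² + ½Iω² = ½(1+k)Mv² = Mv².
Setting this equal to Mgh gives the vertical rise h = (1+k)v₀²/(2g) = 2×2.76²/(2×9.81) = 0.7765 m.
Along the incline, d = h/sinθ = 0.7765/sin30.9° ≈ 1.51 m.

d ≈ 1.51 m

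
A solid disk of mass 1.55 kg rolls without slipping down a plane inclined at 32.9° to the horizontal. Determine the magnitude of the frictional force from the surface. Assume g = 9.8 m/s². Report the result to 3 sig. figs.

f ≈ 2.75 N

With I = (1/2)MR², the ratio k = I/(MR²) is 0.5.
Along the incline Mg sinθ − f = Ma, and torque about the center fR = Iα = kMR²(a/R) gives f = kMa.
Combining, a = g sinθ/(1+k) and f = kMa = kMg sinθ/(1+k).
f = 0.5 × 1.55 × 9.8 × sin32.9° / 1.5 ≈ 2.75 N.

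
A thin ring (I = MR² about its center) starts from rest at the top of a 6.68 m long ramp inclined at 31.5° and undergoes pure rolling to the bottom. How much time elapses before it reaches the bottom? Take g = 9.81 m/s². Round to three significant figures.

Here I = MR², so the shape factor k = I/(MR²) = 1.
Along the incline Mg sinθ − f = Ma, and torque about the center fR = Iα = kMR²(a/R) gives f = kMa.
Hence a = g sinθ/(1+k) = 9.81×sin31.5°/2 = 2.563 m/s².
Starting from rest, L = ½at², so t = √(2L/a) = √(2×6.68/2.563) ≈ 2.28 s.

t ≈ 2.28 s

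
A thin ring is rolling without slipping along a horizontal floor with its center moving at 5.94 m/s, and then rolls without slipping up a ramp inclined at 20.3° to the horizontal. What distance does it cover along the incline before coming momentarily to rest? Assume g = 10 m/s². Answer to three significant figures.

d ≈ 10.2 m

The moment of inertia is MR², giving k ≡ I/(MR²) = 1.
Rolling without slipping gives ω = v/R, so the total kinetic energy is ½Mv² + ½Iω² = ½(1+k)Mv² = Mv².
Setting this equal to Mgh gives the vertical rise h = (1+k)v₀²/(2g) = 2×5.94²/(2×10) = 3.528 m.
Along the incline, d = h/sinθ = 3.528/sin20.3° ≈ 10.2 m.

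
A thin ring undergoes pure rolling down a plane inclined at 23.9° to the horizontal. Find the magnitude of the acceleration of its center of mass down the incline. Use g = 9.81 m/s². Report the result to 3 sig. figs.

a ≈ 1.99 m/s²

For this body I = MR², i.e. k = I/(MR²) = 1.
Translational: Mg sinθ − f = Ma. Rotational about the CM: fR = Iα = kMRa, so f = kMa.
Eliminating f: Mg sinθ = (1+k)Ma, so a = g sinθ/(1+k) = 9.81 × sin23.9° / 2 ≈ 1.99 m/s².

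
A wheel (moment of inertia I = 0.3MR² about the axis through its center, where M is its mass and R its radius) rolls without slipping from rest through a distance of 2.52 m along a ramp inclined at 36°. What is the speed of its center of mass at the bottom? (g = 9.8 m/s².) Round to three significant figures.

For this body I = 0.3MR², i.e. k = I/(MR²) = 0.3.
Since it rolls without slipping, ω = v/R and KE = ½Mv² + ½Iω² = ½(1+k)Mv² = (13/20)Mv².
The vertical drop is h = L sinθ = 2.52 × sin36° = 1.481 m.
Energy conservation: Mgh = (13/20)Mv², so v = √(2gh/(1+k)) = √(2 × 9.8 × 1.481 / 1.3) ≈ 4.73 m/s.

v ≈ 4.73 m/s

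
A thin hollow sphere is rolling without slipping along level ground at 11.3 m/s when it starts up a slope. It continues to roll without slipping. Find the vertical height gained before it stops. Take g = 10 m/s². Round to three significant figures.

Here I = (2/3)MR², so the shape factor k = I/(MR²) = 2/3.
Pure rolling means v = ωR; then KE = ½Mv² + ½I(v/R)² = ½(1+k)Mv² = (5/6)Mv².
All of this converts to potential energy at the highest point: (5/6)Mv₀² = Mgh.
Thus h = (1+k)v₀²/(2g) = 1.667 × 11.3² / (2 × 10) ≈ 10.6 m.

h ≈ 10.6 m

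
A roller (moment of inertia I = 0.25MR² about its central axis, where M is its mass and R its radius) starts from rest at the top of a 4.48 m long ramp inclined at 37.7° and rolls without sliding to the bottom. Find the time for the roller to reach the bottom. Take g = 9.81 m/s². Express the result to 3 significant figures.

t ≈ 1.37 s

Here I = 0.25MR², so the shape factor k = I/(MR²) = 0.25.
Along the incline Mg sinθ − f = Ma, and torque about the center fR = Iα = kMR²(a/R) gives f = kMa.
Hence a = g sinθ/(1+k) = 9.81×sin37.7°/1.25 = 4.799 m/s².
With constant a from rest, t = √(2L/a) = √(2·4.48/4.799) ≈ 1.37 s.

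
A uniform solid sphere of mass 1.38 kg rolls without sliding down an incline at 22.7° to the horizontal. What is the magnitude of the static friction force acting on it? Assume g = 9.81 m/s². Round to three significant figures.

Here I = (2/5)MR², so the shape factor k = I/(MR²) = 0.4.
Along the incline Mg sinθ − f = Ma, and torque about the center fR = Iα = kMR²(a/R) gives f = kMa.
Combining, a = g sinθ/(1+k) and f = kMa = kMg sinθ/(1+k).
f = 0.4 × 1.38 × 9.81 × sin22.7° / 1.4 ≈ 1.49 N.

f ≈ 1.49 N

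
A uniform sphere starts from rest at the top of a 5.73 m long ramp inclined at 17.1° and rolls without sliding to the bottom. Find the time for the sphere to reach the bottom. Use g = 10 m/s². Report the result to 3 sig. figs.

With I = (2/5)MR², the ratio k = I/(MR²) is 0.4.
Along the incline Mg sinθ − f = Ma, and torque about the center fR = Iα = kMR²(a/R) gives f = kMa.
Hence a = g sinθ/(1+k) = 10×sin17.1°/1.4 = 2.1 m/s².
Starting from rest, L = ½at², so t = √(2L/a) = √(2×5.73/2.1) ≈ 2.34 s.

t ≈ 2.34 s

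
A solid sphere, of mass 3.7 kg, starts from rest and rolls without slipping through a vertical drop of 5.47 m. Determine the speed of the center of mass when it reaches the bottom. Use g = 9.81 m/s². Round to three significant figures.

With I = (2/5)MR², the ratio k = I/(MR²) is 0.4.
Pure rolling means v = ωR; then KE = ½Mv² + ½I(v/R)² = ½(1+k)Mv² = (7/10)Mv².
Setting Mgh = (7/10)Mv² gives v = √(2gh/(1+k)) = √(2·9.81·5.47/1.4) ≈ 8.76 m/s.

v ≈ 8.76 m/s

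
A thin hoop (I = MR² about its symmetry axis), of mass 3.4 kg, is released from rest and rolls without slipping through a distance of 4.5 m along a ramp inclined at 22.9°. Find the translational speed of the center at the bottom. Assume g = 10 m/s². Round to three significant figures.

Here I = MR², so the shape factor k = I/(MR²) = 1.
Rolling without slipping gives ω = v/R, so the total kinetic energy is ½Mv² + ½Iω² = ½(1+k)Mv² = Mv².
The vertical drop is h = L sinθ = 4.5 × sin22.9° = 1.751 m.
Energy conservation: Mgh = Mv², so v = √(2gh/(1+k)) = √(2 × 10 × 1.751 / 2) ≈ 4.18 m/s.

v ≈ 4.18 m/s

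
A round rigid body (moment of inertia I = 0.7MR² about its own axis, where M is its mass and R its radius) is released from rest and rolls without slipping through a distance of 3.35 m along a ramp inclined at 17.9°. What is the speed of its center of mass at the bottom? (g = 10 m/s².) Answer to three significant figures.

v ≈ 3.48 m/s

For this body I = 0.7MR², i.e. k = I/(MR²) = 0.7.
Pure rolling means v = ωR; then KE = ½Mv² + ½I(v/R)² = ½(1+k)Mv² = (17/20)Mv².
The vertical drop is h = L sinθ = 3.35 × sin17.9° = 1.03 m.
Energy conservation: Mgh = (17/20)Mv², so v = √(2gh/(1+k)) = √(2 × 10 × 1.03 / 1.7) ≈ 3.48 m/s.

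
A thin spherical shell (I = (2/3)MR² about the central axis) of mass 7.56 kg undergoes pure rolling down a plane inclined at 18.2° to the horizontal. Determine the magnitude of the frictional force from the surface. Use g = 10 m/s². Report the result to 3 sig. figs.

For this body I = (2/3)MR², i.e. k = I/(MR²) = 2/3.
Along the incline Mg sinθ − f = Ma, and torque about the center fR = Iα = kMR²(a/R) gives f = kMa.
Combining, a = g sinθ/(1+k) and f = kMa = kMg sinθ/(1+k).
f = (2/3) × 7.56 × 10 × sin18.2° / 1.667 ≈ 9.45 N.

f ≈ 9.45 N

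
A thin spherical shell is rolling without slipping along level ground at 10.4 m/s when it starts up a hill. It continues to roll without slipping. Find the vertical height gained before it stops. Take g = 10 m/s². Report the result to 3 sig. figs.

h ≈ 9.01 m

The moment of inertia is (2/3)MR², giving k ≡ I/(MR²) = 2/3.
Since it rolls without slipping, ω = v/R and KE = ½Mv² + ½Iω² = ½(1+k)Mv² = (5/6)Mv².
All of this converts to potential energy at the highest point: (5/6)Mv₀² = Mgh.
Thus h = (1+k)v₀²/(2g) = 1.667 × 10.4² / (2 × 10) ≈ 9.01 m.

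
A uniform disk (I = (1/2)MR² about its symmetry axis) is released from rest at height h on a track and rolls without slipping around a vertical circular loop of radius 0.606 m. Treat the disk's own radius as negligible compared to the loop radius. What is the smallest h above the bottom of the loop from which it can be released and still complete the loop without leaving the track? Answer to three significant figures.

For this body I = (1/2)MR², i.e. k = I/(MR²) = 0.5.
At the top of the loop, the minimum-contact condition is Mg = Mv_top²/r, so v_top² = gr.
With ω = v/R, the kinetic energy at speed v is ½(1+k)Mv² = (3/4)Mv².
Energy conservation from release (height h) to the top (height 2r): Mgh = Mg(2r) + (3/4)M·gr.
Thus h_min = 2r + (1+k)r/2 = r(2 + 1.5/2) = 0.606 × 2.75 ≈ 1.67 m.

h_min ≈ 1.67 m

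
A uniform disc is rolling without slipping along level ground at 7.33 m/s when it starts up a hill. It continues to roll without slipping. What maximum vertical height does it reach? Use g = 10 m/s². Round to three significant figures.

h ≈ 4.03 m

For this body I = (1/2)MR², i.e. k = I/(MR²) = 0.5.
Since it rolls without slipping, ω = v/R and KE = ½Mv² + ½Iω² = ½(1+k)Mv² = (3/4)Mv².
All of this converts to potential energy at the highest point: (3/4)Mv₀² = Mgh.
Thus h = (1+k)v₀²/(2g) = 1.5 × 7.33² / (2 × 10) ≈ 4.03 m.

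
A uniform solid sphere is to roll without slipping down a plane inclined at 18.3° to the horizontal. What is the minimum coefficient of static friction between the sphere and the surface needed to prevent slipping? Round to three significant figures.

With I = (2/5)MR², the ratio k = I/(MR²) is 0.4.
Along the incline Mg sinθ − f = Ma, and torque about the center fR = Iα = kMR²(a/R) gives f = kMa.
These give a = g sinθ/(1+k) and the required friction f = kMg sinθ/(1+k).
With N = Mg cosθ, the no-slip condition f ≤ μN gives μ_min = f/N = k tanθ/(1+k).
μ_min = 0.4 × tan18.3° / 1.4 ≈ 0.0945.

μ_min ≈ 0.0945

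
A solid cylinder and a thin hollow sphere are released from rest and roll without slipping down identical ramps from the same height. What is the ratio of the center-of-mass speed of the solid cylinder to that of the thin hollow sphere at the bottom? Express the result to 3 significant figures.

v_ratio ≈ 1.05

Each satisfies Mgh = ½(1+k)Mv² with k = I/(MR²), so v ∝ 1/√(1+k).
For the solid cylinder k = 0.5; for the thin hollow sphere k = 2/3.
v₁/v₂ = √((1+k₂)/(1+k₁)) = √(1.667/1.5) ≈ 1.05.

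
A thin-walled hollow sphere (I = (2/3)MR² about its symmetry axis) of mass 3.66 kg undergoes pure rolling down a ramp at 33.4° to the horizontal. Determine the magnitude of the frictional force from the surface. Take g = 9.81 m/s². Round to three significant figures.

With I = (2/3)MR², the ratio k = I/(MR²) is 2/3.
Translational: Mg sinθ − f = Ma. Rotational about the CM: fR = Iα = kMRa, so f = kMa.
Combining, a = g sinθ/(1+k) and f = kMa = kMg sinθ/(1+k).
f = (2/3) × 3.66 × 9.81 × sin33.4° / 1.667 ≈ 7.91 N.

f ≈ 7.91 N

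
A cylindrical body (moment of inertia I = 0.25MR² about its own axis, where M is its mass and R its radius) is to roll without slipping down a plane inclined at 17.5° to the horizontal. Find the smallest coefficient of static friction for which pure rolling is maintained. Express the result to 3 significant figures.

μ_min ≈ 0.0631

For this body I = 0.25MR², i.e. k = I/(MR²) = 0.25.
Along the incline Mg sinθ − f = Ma, and torque about the center fR = Iα = kMR²(a/R) gives f = kMa.
These give a = g sinθ/(1+k) and the required friction f = kMg sinθ/(1+k).
The normal force is N = Mg cosθ, so μ_min = f/N = k tanθ/(1+k).
μ_min = 0.25 × tan17.5° / 1.25 ≈ 0.0631.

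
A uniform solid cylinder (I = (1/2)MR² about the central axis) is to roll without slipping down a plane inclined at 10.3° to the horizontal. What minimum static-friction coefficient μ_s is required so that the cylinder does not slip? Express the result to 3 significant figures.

μ_min ≈ 0.0606

For this body I = (1/2)MR², i.e. k = I/(MR²) = 0.5.
Newton's second law down the slope: Mg sinθ − f = Ma. The torque equation fR = Iα (with α = a/R) gives f = kMa.
These give a = g sinθ/(1+k) and the required friction f = kMg sinθ/(1+k).
With N = Mg cosθ, the no-slip condition f ≤ μN gives μ_min = f/N = k tanθ/(1+k).
μ_min = 0.5 × tan10.3° / 1.5 ≈ 0.0606.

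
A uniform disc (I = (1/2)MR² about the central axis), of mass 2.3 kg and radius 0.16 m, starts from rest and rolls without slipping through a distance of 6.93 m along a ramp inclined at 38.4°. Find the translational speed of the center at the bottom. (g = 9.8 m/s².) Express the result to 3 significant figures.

v ≈ 7.50 m/s

For this body I = (1/2)MR², i.e. k = I/(MR²) = 0.5.
Pure rolling means v = ωR; then KE = ½Mv² + ½I(v/R)² = ½(1+k)Mv² = (3/4)Mv².
The vertical drop is h = L sinθ = 6.93 × sin38.4° = 4.305 m.
Setting Mgh = (3/4)Mv² gives v = √(2gh/(1+k)) = √(2·9.8·4.305/1.5) ≈ 7.50 m/s.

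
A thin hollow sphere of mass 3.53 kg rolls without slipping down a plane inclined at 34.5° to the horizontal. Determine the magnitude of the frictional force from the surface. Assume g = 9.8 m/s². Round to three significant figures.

With I = (2/3)MR², the ratio k = I/(MR²) is 2/3.
Translational: Mg sinθ − f = Ma. Rotational about the CM: fR = Iα = kMRa, so f = kMa.
Combining, a = g sinθ/(1+k) and f = kMa = kMg sinθ/(1+k).
f = (2/3) × 3.53 × 9.8 × sin34.5° / 1.667 ≈ 7.84 N.

f ≈ 7.84 N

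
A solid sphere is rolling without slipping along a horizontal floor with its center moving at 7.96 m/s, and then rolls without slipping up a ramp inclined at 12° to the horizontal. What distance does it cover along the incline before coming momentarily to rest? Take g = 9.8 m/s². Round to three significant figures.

With I = (2/5)MR², the ratio k = I/(MR²) is 0.4.
Rolling without slipping gives ω = v/R, so the total kinetic energy is ½Mv² + ½Iω² = ½(1+k)Mv² = (7/10)Mv².
Setting this equal to Mgh gives the vertical rise h = (1+k)v₀²/(2g) = 1.4×7.96²/(2×9.8) = 4.526 m.
The distance along the slope is d = h/sinθ = 4.526/sin12° ≈ 21.8 m.

d ≈ 21.8 m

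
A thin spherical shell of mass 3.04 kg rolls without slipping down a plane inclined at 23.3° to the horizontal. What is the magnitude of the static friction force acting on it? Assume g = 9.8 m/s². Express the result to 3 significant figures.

f ≈ 4.71 N

For this body I = (2/3)MR², i.e. k = I/(MR²) = 2/3.
Translational: Mg sinθ − f = Ma. Rotational about the CM: fR = Iα = kMRa, so f = kMa.
Combining, a = g sinθ/(1+k) and f = kMa = kMg sinθ/(1+k).
f = (2/3) × 3.04 × 9.8 × sin23.3° / 1.667 ≈ 4.71 N.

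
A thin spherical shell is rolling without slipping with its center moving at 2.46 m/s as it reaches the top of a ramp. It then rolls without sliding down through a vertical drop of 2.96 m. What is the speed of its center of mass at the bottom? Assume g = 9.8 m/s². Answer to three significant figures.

With I = (2/3)MR², the ratio k = I/(MR²) is 2/3.
Since it rolls without slipping, ω = v/R and KE = ½Mv² + ½Iω² = ½(1+k)Mv² = (5/6)Mv².
Conserving energy between top and bottom: (5/6)Mv² = (5/6)Mv₀² + Mgh, hence v² = v₀² + 2gh/(1+k).
v = √(2.46² + 2×9.8×2.96/1.667) = √40.86 ≈ 6.39 m/s.

v ≈ 6.39 m/s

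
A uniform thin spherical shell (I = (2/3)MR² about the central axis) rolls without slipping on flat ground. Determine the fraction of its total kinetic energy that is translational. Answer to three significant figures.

For this body I = (2/3)MR², i.e. k = I/(MR²) = 2/3.
With ω = v/R, KE_trans = ½Mv² and KE_rot = ½Iω² = ½kMv², so KE_total = ½(1+k)Mv².
The translational fraction is therefore 1/(1+k) = 1/1.667 ≈ 0.600.

fraction ≈ 0.600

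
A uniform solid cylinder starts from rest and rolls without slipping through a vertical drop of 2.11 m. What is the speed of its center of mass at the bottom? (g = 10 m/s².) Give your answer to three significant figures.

The moment of inertia is (1/2)MR², giving k ≡ I/(MR²) = 0.5.
Since it rolls without slipping, ω = v/R and KE = ½Mv² + ½Iω² = ½(1+k)Mv² = (3/4)Mv².
Setting Mgh = (3/4)Mv² gives v = √(2gh/(1+k)) = √(2·10·2.11/1.5) ≈ 5.30 m/s.

v ≈ 5.30 m/s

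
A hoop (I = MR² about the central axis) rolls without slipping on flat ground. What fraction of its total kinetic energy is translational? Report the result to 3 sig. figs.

With I = MR², the ratio k = I/(MR²) is 1.
Since ω = v/R, the translational part is ½Mv² and the rotational part is ½I(v/R)² = ½kMv²; the total is ½(1+k)Mv².
The translational fraction is therefore 1/(1+k) = 1/2 ≈ 0.500.

fraction ≈ 0.500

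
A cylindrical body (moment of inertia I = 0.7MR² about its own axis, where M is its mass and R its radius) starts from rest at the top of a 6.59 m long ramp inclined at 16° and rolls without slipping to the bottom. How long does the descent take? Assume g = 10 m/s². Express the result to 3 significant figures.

The moment of inertia is 0.7MR², giving k ≡ I/(MR²) = 0.7.
Newton's second law down the slope: Mg sinθ − f = Ma. The torque equation fR = Iα (with α = a/R) gives f = kMa.
Hence a = g sinθ/(1+k) = 10×sin16°/1.7 = 1.621 m/s².
With constant a from rest, t = √(2L/a) = √(2·6.59/1.621) ≈ 2.85 s.

t ≈ 2.85 s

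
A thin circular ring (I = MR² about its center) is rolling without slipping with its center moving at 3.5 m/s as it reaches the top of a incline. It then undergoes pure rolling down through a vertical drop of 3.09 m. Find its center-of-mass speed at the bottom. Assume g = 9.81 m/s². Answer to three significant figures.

v ≈ 6.52 m/s

For this body I = MR², i.e. k = I/(MR²) = 1.
Pure rolling means v = ωR; then KE = ½Mv² + ½I(v/R)² = ½(1+k)Mv² = Mv².
Conserving energy between top and bottom: Mv² = Mv₀² + Mgh, hence v² = v₀² + 2gh/(1+k).
v = √(3.5² + 2×9.81×3.09/2) = √42.56 ≈ 6.52 m/s.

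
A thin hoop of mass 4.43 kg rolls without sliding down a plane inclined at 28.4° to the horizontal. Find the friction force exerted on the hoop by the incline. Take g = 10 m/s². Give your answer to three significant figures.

f ≈ 10.5 N

The moment of inertia is MR², giving k ≡ I/(MR²) = 1.
Along the incline Mg sinθ − f = Ma, and torque about the center fR = Iα = kMR²(a/R) gives f = kMa.
Combining, a = g sinθ/(1+k) and f = kMa = kMg sinθ/(1+k).
f = 1 × 4.43 × 10 × sin28.4° / 2 ≈ 10.5 N.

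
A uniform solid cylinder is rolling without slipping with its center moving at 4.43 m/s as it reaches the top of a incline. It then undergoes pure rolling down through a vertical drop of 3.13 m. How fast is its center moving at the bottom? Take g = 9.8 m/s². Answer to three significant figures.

Here I = (1/2)MR², so the shape factor k = I/(MR²) = 0.5.
Since it rolls without slipping, ω = v/R and KE = ½Mv² + ½Iω² = ½(1+k)Mv² = (3/4)Mv².
Energy conservation: (3/4)Mv₀² + Mgh = (3/4)Mv², so v² = v₀² + 2gh/(1+k).
v = √(4.43² + 2×9.8×3.13/1.5) = √60.52 ≈ 7.78 m/s.

v ≈ 7.78 m/s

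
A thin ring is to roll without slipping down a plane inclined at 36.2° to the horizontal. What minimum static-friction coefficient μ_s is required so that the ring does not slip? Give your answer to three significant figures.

Here I = MR², so the shape factor k = I/(MR²) = 1.
Along the incline Mg sinθ − f = Ma, and torque about the center fR = Iα = kMR²(a/R) gives f = kMa.
These give a = g sinθ/(1+k) and the required friction f = kMg sinθ/(1+k).
The normal force is N = Mg cosθ, so μ_min = f/N = k tanθ/(1+k).
μ_min = 1 × tan36.2° / 2 ≈ 0.366.

μ_min ≈ 0.366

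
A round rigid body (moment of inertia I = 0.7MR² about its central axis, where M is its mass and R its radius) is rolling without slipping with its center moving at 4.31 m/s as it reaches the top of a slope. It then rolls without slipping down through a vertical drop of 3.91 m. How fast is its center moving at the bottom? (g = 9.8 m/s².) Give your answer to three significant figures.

v ≈ 7.98 m/s

For this body I = 0.7MR², i.e. k = I/(MR²) = 0.7.
The rolling condition ω = v/R makes the rotational term ½I(v/R)² = ½kMv², so KE_total = ½(1+k)Mv² = (17/20)Mv².
Energy conservation: (17/20)Mv₀² + Mgh = (17/20)Mv², so v² = v₀² + 2gh/(1+k).
v = √(4.31² + 2×9.8×3.91/1.7) = √63.66 ≈ 7.98 m/s.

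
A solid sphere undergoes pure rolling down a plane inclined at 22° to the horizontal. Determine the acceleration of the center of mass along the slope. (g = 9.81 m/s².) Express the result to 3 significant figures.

With I = (2/5)MR², the ratio k = I/(MR²) is 0.4.
Translational: Mg sinθ − f = Ma. Rotational about the CM: fR = Iα = kMRa, so f = kMa.
Eliminating f: Mg sinθ = (1+k)Ma, so a = g sinθ/(1+k) = 9.81 × sin22° / 1.4 ≈ 2.62 m/s².

a ≈ 2.62 m/s²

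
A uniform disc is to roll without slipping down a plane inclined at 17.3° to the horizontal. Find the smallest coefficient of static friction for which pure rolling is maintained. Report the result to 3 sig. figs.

Here I = (1/2)MR², so the shape factor k = I/(MR²) = 0.5.
Translational: Mg sinθ − f = Ma. Rotational about the CM: fR = Iα = kMRa, so f = kMa.
These give a = g sinθ/(1+k) and the required friction f = kMg sinθ/(1+k).
With N = Mg cosθ, the no-slip condition f ≤ μN gives μ_min = f/N = k tanθ/(1+k).
μ_min = 0.5 × tan17.3° / 1.5 ≈ 0.104.

μ_min ≈ 0.104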